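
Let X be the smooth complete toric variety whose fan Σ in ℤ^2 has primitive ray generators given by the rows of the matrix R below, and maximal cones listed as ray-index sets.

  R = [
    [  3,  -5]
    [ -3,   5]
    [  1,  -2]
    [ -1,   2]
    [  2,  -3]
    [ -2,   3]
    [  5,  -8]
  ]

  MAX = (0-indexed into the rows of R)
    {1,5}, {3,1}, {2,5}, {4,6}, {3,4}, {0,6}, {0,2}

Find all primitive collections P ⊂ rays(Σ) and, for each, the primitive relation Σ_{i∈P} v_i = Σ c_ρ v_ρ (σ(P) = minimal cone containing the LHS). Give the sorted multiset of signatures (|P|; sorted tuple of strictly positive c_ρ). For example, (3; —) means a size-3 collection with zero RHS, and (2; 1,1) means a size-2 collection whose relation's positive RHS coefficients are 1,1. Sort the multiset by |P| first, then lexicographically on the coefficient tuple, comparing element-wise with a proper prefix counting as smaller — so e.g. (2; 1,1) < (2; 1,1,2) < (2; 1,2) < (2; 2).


Minimal non-faces — 14 found among 7 rays, 7 max cones:

  P={0,1}:  v_{0} + v_{1} = 0 ; sig = (2; —)
  P={2,3}:  v_{2} + v_{3} = 0 ; sig = (2; —)
  P={4,5}:  v_{4} + v_{5} = 0 ; sig = (2; —)
  P={0,3}:  v_{0} + v_{3} = v_{4} ; sig = (2; 1)
  P={0,4}:  v_{0} + v_{4} = v_{6} ; sig = (2; 1)
  P={0,5}:  v_{0} + v_{5} = v_{2} ; sig = (2; 1)
  P={1,2}:  v_{1} + v_{2} = v_{5} ; sig = (2; 1)
  P={1,4}:  v_{1} + v_{4} = v_{3} ; sig = (2; 1)
  P={1,6}:  v_{1} + v_{6} = v_{4} ; sig = (2; 1)
  P={2,4}:  v_{2} + v_{4} = v_{0} ; sig = (2; 1)
  P={3,5}:  v_{3} + v_{5} = v_{1} ; sig = (2; 1)
  P={5,6}:  v_{5} + v_{6} = v_{0} ; sig = (2; 1)
  P={2,6}:  v_{2} + v_{6} = 2·v_{0} ; sig = (2; 2)
  P={3,6}:  v_{3} + v_{6} = 2·v_{4} ; sig = (2; 2)

Hence PRS(X_Σ) =
{ (2; —) ×3,  (2; 1) ×9,  (2; 2) ×2 }


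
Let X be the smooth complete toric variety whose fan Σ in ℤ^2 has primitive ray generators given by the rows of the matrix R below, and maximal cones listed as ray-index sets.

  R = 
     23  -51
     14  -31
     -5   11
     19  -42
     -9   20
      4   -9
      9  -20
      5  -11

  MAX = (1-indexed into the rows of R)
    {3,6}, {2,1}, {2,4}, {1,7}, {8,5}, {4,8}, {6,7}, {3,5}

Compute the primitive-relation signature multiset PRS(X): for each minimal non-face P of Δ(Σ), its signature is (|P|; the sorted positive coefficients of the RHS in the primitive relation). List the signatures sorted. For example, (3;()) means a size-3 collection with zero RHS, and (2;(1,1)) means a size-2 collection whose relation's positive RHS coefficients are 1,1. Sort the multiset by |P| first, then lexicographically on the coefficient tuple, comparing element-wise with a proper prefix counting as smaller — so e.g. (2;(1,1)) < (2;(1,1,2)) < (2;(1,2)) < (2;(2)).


Primitive collections (20):

  {3,8}:  v_{3} + v_{8} = 0  ⟹  sig = (2;())
  {5,7}:  v_{5} + v_{7} = 0  ⟹  sig = (2;())
  {1,5}:  v_{1} + v_{5} = v_{2}  ⟹  sig = (2;(1))
  {2,3}:  v_{2} + v_{3} = v_{7}  ⟹  sig = (2;(1))
  {2,5}:  v_{2} + v_{5} = v_{8}  ⟹  sig = (2;(1))
  {2,7}:  v_{2} + v_{7} = v_{1}  ⟹  sig = (2;(1))
  {2,8}:  v_{2} + v_{8} = v_{4}  ⟹  sig = (2;(1))
  {3,4}:  v_{3} + v_{4} = v_{2}  ⟹  sig = (2;(1))
  {3,7}:  v_{3} + v_{7} = v_{6}  ⟹  sig = (2;(1))
  {4,6}:  v_{4} + v_{6} = v_{1}  ⟹  sig = (2;(1))
  {5,6}:  v_{5} + v_{6} = v_{3}  ⟹  sig = (2;(1))
  {6,8}:  v_{6} + v_{8} = v_{7}  ⟹  sig = (2;(1))
  {7,8}:  v_{7} + v_{8} = v_{2}  ⟹  sig = (2;(1))
  {1,3}:  v_{1} + v_{3} = 2·v_{7}  ⟹  sig = (2;(2))
  {1,8}:  v_{1} + v_{8} = 2·v_{2}  ⟹  sig = (2;(2))
  {2,6}:  v_{2} + v_{6} = 2·v_{7}  ⟹  sig = (2;(2))
  {4,5}:  v_{4} + v_{5} = 2·v_{8}  ⟹  sig = (2;(2))
  {4,7}:  v_{4} + v_{7} = 2·v_{2}  ⟹  sig = (2;(2))
  {1,4}:  v_{1} + v_{4} = 3·v_{2}  ⟹  sig = (2;(3))
  {1,6}:  v_{1} + v_{6} = 3·v_{7}  ⟹  sig = (2;(3))

Hence PRS(X_Σ) =
    |P|=2: 20 collections, coeffs (), (), (1), (1), (1), (1), (1), (1), (1), (1), (1), (1), (1), (2), (2), (2), (2), (2), (3), (3)


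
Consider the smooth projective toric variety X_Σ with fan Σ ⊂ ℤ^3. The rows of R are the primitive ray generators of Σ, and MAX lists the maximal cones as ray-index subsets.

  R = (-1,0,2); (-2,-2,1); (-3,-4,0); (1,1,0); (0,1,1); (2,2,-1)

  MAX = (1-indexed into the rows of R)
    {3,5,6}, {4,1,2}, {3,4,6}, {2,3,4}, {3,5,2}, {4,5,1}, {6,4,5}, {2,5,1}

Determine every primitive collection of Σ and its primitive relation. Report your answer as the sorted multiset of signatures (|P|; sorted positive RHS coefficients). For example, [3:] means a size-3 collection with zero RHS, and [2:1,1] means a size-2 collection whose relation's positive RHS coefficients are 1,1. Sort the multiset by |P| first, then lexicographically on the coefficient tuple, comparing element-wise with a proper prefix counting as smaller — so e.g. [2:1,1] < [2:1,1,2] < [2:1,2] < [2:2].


Δ(Σ) — 6 vertices, 5 min non-faces:

  • {2,6}:  v_{2} + v_{6} = 0  →  sig = [2:]
  • {1,6}:  v_{1} + v_{6} = v_{4} + v_{5}  →  sig = [2:1,1]
  • {1,3}:  v_{1} + v_{3} = 2·v_{2}  →  sig = [2:2]
  • {2,4,5}:  v_{2} + v_{4} + v_{5} = v_{1}  →  sig = [3:1]
  • {3,4,5}:  v_{3} + v_{4} + v_{5} = v_{2}  →  sig = [3:1]

Hence PRS(X_Σ) =
    |P|=2: 3 collections, coeffs (), (1,1), (2)
    |P|=3: 2 collections, coeffs (1), (1)


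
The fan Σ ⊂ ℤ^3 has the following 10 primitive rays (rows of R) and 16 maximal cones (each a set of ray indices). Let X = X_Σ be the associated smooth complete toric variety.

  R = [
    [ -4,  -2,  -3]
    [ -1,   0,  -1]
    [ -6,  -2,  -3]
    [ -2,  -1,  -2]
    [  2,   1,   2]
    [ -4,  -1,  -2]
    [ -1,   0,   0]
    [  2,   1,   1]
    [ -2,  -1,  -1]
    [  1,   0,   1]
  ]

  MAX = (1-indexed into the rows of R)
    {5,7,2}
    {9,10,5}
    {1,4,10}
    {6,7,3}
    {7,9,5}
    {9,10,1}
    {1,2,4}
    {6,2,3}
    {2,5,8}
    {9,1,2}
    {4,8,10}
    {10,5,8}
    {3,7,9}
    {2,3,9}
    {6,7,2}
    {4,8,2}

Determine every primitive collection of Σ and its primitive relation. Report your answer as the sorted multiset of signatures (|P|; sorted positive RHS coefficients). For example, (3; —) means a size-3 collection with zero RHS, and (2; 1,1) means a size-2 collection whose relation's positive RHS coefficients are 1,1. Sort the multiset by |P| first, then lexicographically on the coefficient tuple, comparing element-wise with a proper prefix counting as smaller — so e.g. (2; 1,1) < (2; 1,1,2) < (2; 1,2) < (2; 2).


Σ has 24 primitive collections:

  P={2,10}:  v_{2} + v_{10} = 0  so sig = (2; —)
  P={4,5}:  v_{4} + v_{5} = 0  so sig = (2; —)
  P={8,9}:  v_{8} + v_{9} = 0  so sig = (2; —)
  P={1,5}:  v_{1} + v_{5} = v_{9}  so sig = (2; 1)
  P={1,8}:  v_{1} + v_{8} = v_{4}  so sig = (2; 1)
  P={3,8}:  v_{3} + v_{8} = v_{6}  so sig = (2; 1)
  P={4,9}:  v_{4} + v_{9} = v_{1}  so sig = (2; 1)
  P={6,9}:  v_{6} + v_{9} = v_{3}  so sig = (2; 1)
  P={4,7}:  v_{4} + v_{7} = v_{2} + v_{9}  so sig = (2; 1,1)
  P={6,8}:  v_{6} + v_{8} = v_{2} + v_{7}  so sig = (2; 1,1)
  P={6,10}:  v_{6} + v_{10} = v_{7} + v_{9}  so sig = (2; 1,1)
  P={7,8}:  v_{7} + v_{8} = v_{2} + v_{5}  so sig = (2; 1,1)
  P={7,10}:  v_{7} + v_{10} = v_{5} + v_{9}  so sig = (2; 1,1)
  P={1,7}:  v_{1} + v_{7} = v_{2} + 2·v_{9}  so sig = (2; 1,2)
  P={3,5}:  v_{3} + v_{5} = 2·v_{7} + v_{9}  so sig = (2; 1,2)
  P={3,10}:  v_{3} + v_{10} = v_{7} + 2·v_{9}  so sig = (2; 1,2)
  P={5,6}:  v_{5} + v_{6} = 2·v_{7}  so sig = (2; 2)
  P={4,6}:  v_{4} + v_{6} = 2·v_{2} + 2·v_{9}  so sig = (2; 2,2)
  P={1,6}:  v_{1} + v_{6} = 2·v_{2} + 3·v_{9}  so sig = (2; 2,3)
  P={3,4}:  v_{3} + v_{4} = 2·v_{2} + 3·v_{9}  so sig = (2; 2,3)
  P={1,3}:  v_{1} + v_{3} = 2·v_{2} + 4·v_{9}  so sig = (2; 2,4)
  P={2,5,9}:  v_{2} + v_{5} + v_{9} = v_{7}  so sig = (3; 1)
  P={2,7,9}:  v_{2} + v_{7} + v_{9} = v_{6}  so sig = (3; 1)
  P={2,3,7}:  v_{2} + v_{3} + v_{7} = 2·v_{6}  so sig = (3; 2)

Sorted signature multiset PRS(X):
    |P|=2: 21 collections, coeffs (), (), (), (1), (1), (1), (1), (1), (1,1), (1,1), (1,1), (1,1), (1,1), (1,2), (1,2), (1,2), (2), (2,2), (2,3), (2,3), (2,4)
    |P|=3: 3 collections, coeffs (1), (1), (2)


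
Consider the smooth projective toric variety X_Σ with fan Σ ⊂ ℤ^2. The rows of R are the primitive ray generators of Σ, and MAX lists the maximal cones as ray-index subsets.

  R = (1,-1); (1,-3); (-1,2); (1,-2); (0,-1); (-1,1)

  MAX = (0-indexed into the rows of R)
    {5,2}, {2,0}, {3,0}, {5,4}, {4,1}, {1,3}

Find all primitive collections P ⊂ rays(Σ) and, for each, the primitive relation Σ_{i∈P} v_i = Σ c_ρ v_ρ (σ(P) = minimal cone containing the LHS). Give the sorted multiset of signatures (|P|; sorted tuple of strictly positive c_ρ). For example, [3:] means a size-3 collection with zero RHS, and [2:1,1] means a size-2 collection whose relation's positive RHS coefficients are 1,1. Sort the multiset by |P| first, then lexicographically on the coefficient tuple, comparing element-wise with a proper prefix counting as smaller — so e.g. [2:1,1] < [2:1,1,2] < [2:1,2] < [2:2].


Minimal non-faces — 9 found among 6 rays, 6 max cones:

  P={0,5}:  v_{0} + v_{5} = 0  →  sig = [2:]
  P={2,3}:  v_{2} + v_{3} = 0  →  sig = [2:]
  P={0,4}:  v_{0} + v_{4} = v_{3}  →  sig = [2:1]
  P={1,2}:  v_{1} + v_{2} = v_{4}  →  sig = [2:1]
  P={2,4}:  v_{2} + v_{4} = v_{5}  →  sig = [2:1]
  P={3,4}:  v_{3} + v_{4} = v_{1}  →  sig = [2:1]
  P={3,5}:  v_{3} + v_{5} = v_{4}  →  sig = [2:1]
  P={0,1}:  v_{0} + v_{1} = 2·v_{3}  →  sig = [2:2]
  P={1,5}:  v_{1} + v_{5} = 2·v_{4}  →  sig = [2:2]

Sorted signature multiset PRS(X):
[[2:], [2:], [2:1], [2:1], [2:1], [2:1], [2:1], [2:2], [2:2]]


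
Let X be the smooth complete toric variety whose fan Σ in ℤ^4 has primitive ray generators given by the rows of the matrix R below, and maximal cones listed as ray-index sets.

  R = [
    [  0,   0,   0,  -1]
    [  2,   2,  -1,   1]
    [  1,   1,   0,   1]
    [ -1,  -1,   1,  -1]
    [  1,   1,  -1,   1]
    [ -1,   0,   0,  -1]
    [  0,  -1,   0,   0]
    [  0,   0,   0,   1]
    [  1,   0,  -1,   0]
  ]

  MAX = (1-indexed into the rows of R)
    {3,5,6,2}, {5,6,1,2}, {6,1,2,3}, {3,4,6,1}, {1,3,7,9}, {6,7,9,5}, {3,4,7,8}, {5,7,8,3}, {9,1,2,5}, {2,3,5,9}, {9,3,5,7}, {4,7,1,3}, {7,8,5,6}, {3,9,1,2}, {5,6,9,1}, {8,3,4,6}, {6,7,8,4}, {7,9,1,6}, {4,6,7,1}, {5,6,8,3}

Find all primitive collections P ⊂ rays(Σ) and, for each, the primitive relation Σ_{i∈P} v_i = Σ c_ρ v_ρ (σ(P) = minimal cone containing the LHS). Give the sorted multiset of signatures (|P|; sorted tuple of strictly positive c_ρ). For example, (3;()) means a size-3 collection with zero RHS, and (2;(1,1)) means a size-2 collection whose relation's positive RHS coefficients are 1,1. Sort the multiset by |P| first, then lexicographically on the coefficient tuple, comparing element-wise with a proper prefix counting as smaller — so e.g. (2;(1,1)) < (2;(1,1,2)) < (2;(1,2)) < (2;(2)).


12 collections generate NE(X_Σ); each relation:

  P={1,8}:  v_{1} + v_{8} = 0  ⇒ sig = (2;())
  P={4,5}:  v_{4} + v_{5} = 0  ⇒ sig = (2;())
  P={2,4}:  v_{2} + v_{4} = v_{1} + v_{3}  ⇒ sig = (2;(1,1))
  P={2,7}:  v_{2} + v_{7} = v_{3} + v_{9}  ⇒ sig = (2;(1,1))
  P={2,8}:  v_{2} + v_{8} = v_{3} + v_{5}  ⇒ sig = (2;(1,1))
  P={4,9}:  v_{4} + v_{9} = v_{1} + v_{7}  ⇒ sig = (2;(1,1))
  P={8,9}:  v_{8} + v_{9} = v_{5} + v_{7}  ⇒ sig = (2;(1,1))
  P={3,6,7}:  v_{3} + v_{6} + v_{7} = 0  ⇒ sig = (3;())
  P={1,3,5}:  v_{1} + v_{3} + v_{5} = v_{2}  ⇒ sig = (3;(1))
  P={1,5,7}:  v_{1} + v_{5} + v_{7} = v_{9}  ⇒ sig = (3;(1))
  P={3,6,9}:  v_{3} + v_{6} + v_{9} = v_{1} + v_{5}  ⇒ sig = (3;(1,1))
  P={2,6,9}:  v_{2} + v_{6} + v_{9} = 2·v_{1} + 2·v_{5}  ⇒ sig = (3;(2,2))

Sorted signature multiset PRS(X):
    |P|=2: 7 collections, coeffs (), (), (1,1), (1,1), (1,1), (1,1), (1,1)
    |P|=3: 5 collections, coeffs (), (1), (1), (1,1), (2,2)


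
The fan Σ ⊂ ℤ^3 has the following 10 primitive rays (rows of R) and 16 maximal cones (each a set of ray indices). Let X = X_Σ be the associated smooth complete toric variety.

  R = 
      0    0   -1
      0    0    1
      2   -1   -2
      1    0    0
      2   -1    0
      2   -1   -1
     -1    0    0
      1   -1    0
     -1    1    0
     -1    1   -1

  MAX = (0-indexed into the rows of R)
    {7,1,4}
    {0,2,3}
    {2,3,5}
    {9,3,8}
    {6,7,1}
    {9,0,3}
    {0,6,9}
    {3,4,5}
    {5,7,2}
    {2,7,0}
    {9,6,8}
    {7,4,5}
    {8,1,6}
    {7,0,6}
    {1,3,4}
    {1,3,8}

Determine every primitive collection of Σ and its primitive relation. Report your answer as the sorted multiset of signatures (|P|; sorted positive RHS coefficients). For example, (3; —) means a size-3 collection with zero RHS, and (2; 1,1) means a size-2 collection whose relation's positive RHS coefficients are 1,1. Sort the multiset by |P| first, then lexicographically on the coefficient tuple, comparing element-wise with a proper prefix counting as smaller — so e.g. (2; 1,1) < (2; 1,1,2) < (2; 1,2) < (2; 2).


Δ(Σ) — 10 vertices, 21 min non-faces:

  • {0,1}:  v_{0} + v_{1} = 0  ⟹  sig = (2; —)
  • {3,6}:  v_{3} + v_{6} = 0  ⟹  sig = (2; —)
  • {7,8}:  v_{7} + v_{8} = 0  ⟹  sig = (2; —)
  • {0,4}:  v_{0} + v_{4} = v_{5}  ⟹  sig = (2; 1)
  • {0,5}:  v_{0} + v_{5} = v_{2}  ⟹  sig = (2; 1)
  • {0,8}:  v_{0} + v_{8} = v_{9}  ⟹  sig = (2; 1)
  • {1,2}:  v_{1} + v_{2} = v_{5}  ⟹  sig = (2; 1)
  • {1,5}:  v_{1} + v_{5} = v_{4}  ⟹  sig = (2; 1)
  • {1,9}:  v_{1} + v_{9} = v_{8}  ⟹  sig = (2; 1)
  • {3,7}:  v_{3} + v_{7} = v_{4}  ⟹  sig = (2; 1)
  • {4,6}:  v_{4} + v_{6} = v_{7}  ⟹  sig = (2; 1)
  • {4,8}:  v_{4} + v_{8} = v_{3}  ⟹  sig = (2; 1)
  • {7,9}:  v_{7} + v_{9} = v_{0}  ⟹  sig = (2; 1)
  • {4,9}:  v_{4} + v_{9} = v_{0} + v_{3}  ⟹  sig = (2; 1,1)
  • {5,6}:  v_{5} + v_{6} = v_{0} + v_{7}  ⟹  sig = (2; 1,1)
  • {5,8}:  v_{5} + v_{8} = v_{0} + v_{3}  ⟹  sig = (2; 1,1)
  • {2,6}:  v_{2} + v_{6} = 2·v_{0} + v_{7}  ⟹  sig = (2; 1,2)
  • {2,8}:  v_{2} + v_{8} = 2·v_{0} + v_{3}  ⟹  sig = (2; 1,2)
  • {5,9}:  v_{5} + v_{9} = 2·v_{0} + v_{3}  ⟹  sig = (2; 1,2)
  • {2,9}:  v_{2} + v_{9} = 3·v_{0} + v_{3}  ⟹  sig = (2; 1,3)
  • {2,4}:  v_{2} + v_{4} = 2·v_{5}  ⟹  sig = (2; 2)

Signatures (|P|; sorted positive RHS coefficients), sorted:
[(2; —), (2; —), (2; —), (2; 1), (2; 1), (2; 1), (2; 1), (2; 1), (2; 1), (2; 1), (2; 1), (2; 1), (2; 1), (2; 1,1), (2; 1,1), (2; 1,1), (2; 1,2), (2; 1,2), (2; 1,2), (2; 1,3), (2; 2)]


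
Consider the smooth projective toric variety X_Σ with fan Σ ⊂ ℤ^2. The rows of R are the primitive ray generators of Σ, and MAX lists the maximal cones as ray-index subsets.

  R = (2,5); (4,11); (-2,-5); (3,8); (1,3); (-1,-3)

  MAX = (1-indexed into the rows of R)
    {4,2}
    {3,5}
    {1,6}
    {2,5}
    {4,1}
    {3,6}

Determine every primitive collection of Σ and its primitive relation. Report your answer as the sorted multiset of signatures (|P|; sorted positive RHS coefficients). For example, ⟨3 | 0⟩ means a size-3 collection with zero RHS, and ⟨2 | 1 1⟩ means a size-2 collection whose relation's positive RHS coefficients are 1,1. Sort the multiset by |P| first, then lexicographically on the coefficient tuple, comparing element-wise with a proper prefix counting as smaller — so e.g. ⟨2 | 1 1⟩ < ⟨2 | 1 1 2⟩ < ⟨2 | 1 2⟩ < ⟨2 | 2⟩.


Δ(Σ) — 6 vertices, 9 min non-faces:

  P = {1,3}:  v_{1} + v_{3} = 0  ⟹  sig = ⟨2 | 0⟩
  P = {5,6}:  v_{5} + v_{6} = 0  ⟹  sig = ⟨2 | 0⟩
  P = {1,5}:  v_{1} + v_{5} = v_{4}  ⟹  sig = ⟨2 | 1⟩
  P = {2,6}:  v_{2} + v_{6} = v_{4}  ⟹  sig = ⟨2 | 1⟩
  P = {3,4}:  v_{3} + v_{4} = v_{5}  ⟹  sig = ⟨2 | 1⟩
  P = {4,5}:  v_{4} + v_{5} = v_{2}  ⟹  sig = ⟨2 | 1⟩
  P = {4,6}:  v_{4} + v_{6} = v_{1}  ⟹  sig = ⟨2 | 1⟩
  P = {1,2}:  v_{1} + v_{2} = 2·v_{4}  ⟹  sig = ⟨2 | 2⟩
  P = {2,3}:  v_{2} + v_{3} = 2·v_{5}  ⟹  sig = ⟨2 | 2⟩

Sorted signature multiset PRS(X):
[⟨2 | 0⟩, ⟨2 | 0⟩, ⟨2 | 1⟩, ⟨2 | 1⟩, ⟨2 | 1⟩, ⟨2 | 1⟩, ⟨2 | 1⟩, ⟨2 | 2⟩, ⟨2 | 2⟩]


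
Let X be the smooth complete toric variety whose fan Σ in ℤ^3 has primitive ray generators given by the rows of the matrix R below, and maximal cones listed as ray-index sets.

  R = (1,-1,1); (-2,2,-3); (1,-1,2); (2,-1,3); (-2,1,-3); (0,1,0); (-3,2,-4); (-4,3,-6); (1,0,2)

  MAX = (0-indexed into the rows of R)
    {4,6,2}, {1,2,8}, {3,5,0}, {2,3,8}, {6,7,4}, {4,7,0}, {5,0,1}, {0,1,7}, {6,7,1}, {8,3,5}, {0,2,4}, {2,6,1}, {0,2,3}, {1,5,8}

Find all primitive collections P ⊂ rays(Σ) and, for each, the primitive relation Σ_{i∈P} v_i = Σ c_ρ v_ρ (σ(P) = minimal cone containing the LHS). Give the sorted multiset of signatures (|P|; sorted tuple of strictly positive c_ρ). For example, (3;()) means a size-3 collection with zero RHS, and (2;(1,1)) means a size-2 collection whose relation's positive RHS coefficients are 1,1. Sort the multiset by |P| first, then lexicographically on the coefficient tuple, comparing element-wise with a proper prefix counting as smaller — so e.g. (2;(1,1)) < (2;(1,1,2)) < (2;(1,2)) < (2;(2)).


16 collections generate NE(X_Σ); each relation:

  P = {3,4}:  v_{3} + v_{4} = 0 — sig = (2;())
  P = {0,6}:  v_{0} + v_{6} = v_{4} — sig = (2;(1))
  P = {0,8}:  v_{0} + v_{8} = v_{3} — sig = (2;(1))
  P = {1,3}:  v_{1} + v_{3} = v_{5} — sig = (2;(1))
  P = {1,4}:  v_{1} + v_{4} = v_{7} — sig = (2;(1))
  P = {2,5}:  v_{2} + v_{5} = v_{8} — sig = (2;(1))
  P = {2,7}:  v_{2} + v_{7} = v_{6} — sig = (2;(1))
  P = {3,7}:  v_{3} + v_{7} = v_{1} — sig = (2;(1))
  P = {4,5}:  v_{4} + v_{5} = v_{1} — sig = (2;(1))
  P = {3,6}:  v_{3} + v_{6} = v_{1} + v_{2} — sig = (2;(1,1))
  P = {4,8}:  v_{4} + v_{8} = v_{1} + v_{2} — sig = (2;(1,1))
  P = {5,6}:  v_{5} + v_{6} = 2·v_{1} + v_{2} — sig = (2;(1,2))
  P = {7,8}:  v_{7} + v_{8} = 2·v_{1} + v_{2} — sig = (2;(1,2))
  P = {5,7}:  v_{5} + v_{7} = 2·v_{1} — sig = (2;(2))
  P = {6,8}:  v_{6} + v_{8} = 2·v_{1} + 2·v_{2} — sig = (2;(2,2))
  P = {0,1,2}:  v_{0} + v_{1} + v_{2} = 0 — sig = (3;())

Signatures (|P|; sorted positive RHS coefficients), sorted:
    |P|=2: 15 collections, coeffs (), (1), (1), (1), (1), (1), (1), (1), (1), (1,1), (1,1), (1,2), (1,2), (2), (2,2)
    |P|=3: 1 collection, coeffs ()


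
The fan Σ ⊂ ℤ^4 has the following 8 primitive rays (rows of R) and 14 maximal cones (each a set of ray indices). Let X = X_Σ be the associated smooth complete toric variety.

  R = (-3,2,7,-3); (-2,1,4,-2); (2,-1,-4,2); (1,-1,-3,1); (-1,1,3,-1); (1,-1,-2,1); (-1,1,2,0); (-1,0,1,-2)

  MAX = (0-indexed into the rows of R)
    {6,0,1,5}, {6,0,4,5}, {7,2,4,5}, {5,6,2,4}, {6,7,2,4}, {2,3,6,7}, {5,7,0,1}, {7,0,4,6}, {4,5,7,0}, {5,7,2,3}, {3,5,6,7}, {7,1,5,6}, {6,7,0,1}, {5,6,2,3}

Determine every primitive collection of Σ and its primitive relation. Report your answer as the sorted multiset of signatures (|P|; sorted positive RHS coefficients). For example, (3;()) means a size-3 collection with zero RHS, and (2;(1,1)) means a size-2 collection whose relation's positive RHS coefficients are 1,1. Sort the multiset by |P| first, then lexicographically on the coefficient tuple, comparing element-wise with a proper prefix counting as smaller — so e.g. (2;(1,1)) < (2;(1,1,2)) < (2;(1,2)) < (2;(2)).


|primitive collections| = 9. Relations:

  {1,2}:  v_{1} + v_{2} = 0 — sig = (2;())
  {3,4}:  v_{3} + v_{4} = 0 — sig = (2;())
  {0,2}:  v_{0} + v_{2} = v_{4} — sig = (2;(1))
  {0,3}:  v_{0} + v_{3} = v_{1} — sig = (2;(1))
  {1,4}:  v_{1} + v_{4} = v_{0} — sig = (2;(1))
  {1,3}:  v_{1} + v_{3} = v_{5} + v_{6} + v_{7} — sig = (2;(1,1,1))
  {2,5,6,7}:  v_{2} + v_{5} + v_{6} + v_{7} = v_{3} — sig = (4;(1))
  {4,5,6,7}:  v_{4} + v_{5} + v_{6} + v_{7} = v_{1} — sig = (4;(1))
  {0,5,6,7}:  v_{0} + v_{5} + v_{6} + v_{7} = 2·v_{1} — sig = (4;(2))

Sorted signature multiset PRS(X):
    (2;())
    (2;())
    (2;(1))
    (2;(1))
    (2;(1))
    (2;(1,1,1))
    (4;(1))
    (4;(1))
    (4;(2))


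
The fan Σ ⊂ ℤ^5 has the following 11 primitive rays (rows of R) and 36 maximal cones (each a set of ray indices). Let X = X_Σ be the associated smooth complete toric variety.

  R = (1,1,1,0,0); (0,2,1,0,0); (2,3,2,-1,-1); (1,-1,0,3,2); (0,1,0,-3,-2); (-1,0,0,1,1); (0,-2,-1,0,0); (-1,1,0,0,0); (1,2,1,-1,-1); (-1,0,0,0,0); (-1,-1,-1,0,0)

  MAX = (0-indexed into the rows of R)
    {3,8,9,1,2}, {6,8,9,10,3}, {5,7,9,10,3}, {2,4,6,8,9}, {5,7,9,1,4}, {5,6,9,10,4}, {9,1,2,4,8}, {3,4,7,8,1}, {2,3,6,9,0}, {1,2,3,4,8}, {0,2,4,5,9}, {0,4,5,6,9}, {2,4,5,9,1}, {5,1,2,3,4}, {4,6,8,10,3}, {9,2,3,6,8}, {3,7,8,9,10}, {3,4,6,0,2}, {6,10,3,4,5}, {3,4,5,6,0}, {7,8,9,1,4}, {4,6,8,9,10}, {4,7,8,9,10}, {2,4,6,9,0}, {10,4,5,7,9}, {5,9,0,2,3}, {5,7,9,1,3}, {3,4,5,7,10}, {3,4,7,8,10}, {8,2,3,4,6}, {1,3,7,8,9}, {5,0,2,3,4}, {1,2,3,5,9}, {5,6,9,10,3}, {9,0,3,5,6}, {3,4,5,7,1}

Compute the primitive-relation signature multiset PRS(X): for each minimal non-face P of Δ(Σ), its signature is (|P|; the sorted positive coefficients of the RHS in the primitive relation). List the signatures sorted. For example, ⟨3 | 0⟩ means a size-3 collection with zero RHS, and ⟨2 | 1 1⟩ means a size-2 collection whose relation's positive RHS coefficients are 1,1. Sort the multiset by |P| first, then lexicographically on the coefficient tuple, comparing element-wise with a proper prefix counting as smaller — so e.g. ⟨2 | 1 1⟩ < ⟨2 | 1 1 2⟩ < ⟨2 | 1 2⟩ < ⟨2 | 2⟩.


Minimal non-faces — 12 found among 11 rays, 36 max cones:

  {0,10}:  v_{0} + v_{10} = 0 — sig = ⟨2 | 0⟩
  {1,6}:  v_{1} + v_{6} = 0 — sig = ⟨2 | 0⟩
  {0,7}:  v_{0} + v_{7} = v_{1} — sig = ⟨2 | 1⟩
  {0,8}:  v_{0} + v_{8} = v_{2} — sig = ⟨2 | 1⟩
  {1,10}:  v_{1} + v_{10} = v_{7} — sig = ⟨2 | 1⟩
  {2,10}:  v_{2} + v_{10} = v_{8} — sig = ⟨2 | 1⟩
  {5,8}:  v_{5} + v_{8} = v_{1} — sig = ⟨2 | 1⟩
  {6,7}:  v_{6} + v_{7} = v_{10} — sig = ⟨2 | 1⟩
  {0,1}:  v_{0} + v_{1} = v_{2} + v_{5} — sig = ⟨2 | 1 1⟩
  {2,7}:  v_{2} + v_{7} = v_{1} + v_{8} — sig = ⟨2 | 1 1⟩
  {3,4,9}:  v_{3} + v_{4} + v_{9} = 0 — sig = ⟨3 | 0⟩
  {2,5,6}:  v_{2} + v_{5} + v_{6} = v_{0} — sig = ⟨3 | 1⟩

Sorted signature multiset PRS(X):
    ⟨2 | 0⟩
    ⟨2 | 0⟩
    ⟨2 | 1⟩
    ⟨2 | 1⟩
    ⟨2 | 1⟩
    ⟨2 | 1⟩
    ⟨2 | 1⟩
    ⟨2 | 1⟩
    ⟨2 | 1 1⟩
    ⟨2 | 1 1⟩
    ⟨3 | 0⟩
    ⟨3 | 1⟩


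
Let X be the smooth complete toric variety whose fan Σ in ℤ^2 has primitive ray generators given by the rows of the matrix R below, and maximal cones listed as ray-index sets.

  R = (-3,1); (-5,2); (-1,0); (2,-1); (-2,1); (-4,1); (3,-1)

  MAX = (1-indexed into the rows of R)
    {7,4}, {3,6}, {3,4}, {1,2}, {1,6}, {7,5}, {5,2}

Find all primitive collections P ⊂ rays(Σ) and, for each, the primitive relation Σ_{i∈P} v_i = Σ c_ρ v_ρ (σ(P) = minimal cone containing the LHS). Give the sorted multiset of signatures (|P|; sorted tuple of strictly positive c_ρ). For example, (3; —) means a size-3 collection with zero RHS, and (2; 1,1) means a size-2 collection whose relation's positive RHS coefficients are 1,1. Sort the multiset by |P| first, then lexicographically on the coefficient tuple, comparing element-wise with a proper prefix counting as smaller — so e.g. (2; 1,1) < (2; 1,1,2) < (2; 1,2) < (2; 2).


The 14 primitive collections of Σ (r=7, n=2):

  P = {1,7}:  v_{1} + v_{7} = 0  so sig = (2; —)
  P = {4,5}:  v_{4} + v_{5} = 0  so sig = (2; —)
  P = {1,3}:  v_{1} + v_{3} = v_{6}  so sig = (2; 1)
  P = {1,4}:  v_{1} + v_{4} = v_{3}  so sig = (2; 1)
  P = {1,5}:  v_{1} + v_{5} = v_{2}  so sig = (2; 1)
  P = {2,4}:  v_{2} + v_{4} = v_{1}  so sig = (2; 1)
  P = {2,7}:  v_{2} + v_{7} = v_{5}  so sig = (2; 1)
  P = {3,5}:  v_{3} + v_{5} = v_{1}  so sig = (2; 1)
  P = {3,7}:  v_{3} + v_{7} = v_{4}  so sig = (2; 1)
  P = {6,7}:  v_{6} + v_{7} = v_{3}  so sig = (2; 1)
  P = {2,3}:  v_{2} + v_{3} = 2·v_{1}  so sig = (2; 2)
  P = {4,6}:  v_{4} + v_{6} = 2·v_{3}  so sig = (2; 2)
  P = {5,6}:  v_{5} + v_{6} = 2·v_{1}  so sig = (2; 2)
  P = {2,6}:  v_{2} + v_{6} = 3·v_{1}  so sig = (2; 3)

Sorted signature multiset PRS(X):
[(2; —), (2; —), (2; 1), (2; 1), (2; 1), (2; 1), (2; 1), (2; 1), (2; 1), (2; 1), (2; 2), (2; 2), (2; 2), (2; 3)]


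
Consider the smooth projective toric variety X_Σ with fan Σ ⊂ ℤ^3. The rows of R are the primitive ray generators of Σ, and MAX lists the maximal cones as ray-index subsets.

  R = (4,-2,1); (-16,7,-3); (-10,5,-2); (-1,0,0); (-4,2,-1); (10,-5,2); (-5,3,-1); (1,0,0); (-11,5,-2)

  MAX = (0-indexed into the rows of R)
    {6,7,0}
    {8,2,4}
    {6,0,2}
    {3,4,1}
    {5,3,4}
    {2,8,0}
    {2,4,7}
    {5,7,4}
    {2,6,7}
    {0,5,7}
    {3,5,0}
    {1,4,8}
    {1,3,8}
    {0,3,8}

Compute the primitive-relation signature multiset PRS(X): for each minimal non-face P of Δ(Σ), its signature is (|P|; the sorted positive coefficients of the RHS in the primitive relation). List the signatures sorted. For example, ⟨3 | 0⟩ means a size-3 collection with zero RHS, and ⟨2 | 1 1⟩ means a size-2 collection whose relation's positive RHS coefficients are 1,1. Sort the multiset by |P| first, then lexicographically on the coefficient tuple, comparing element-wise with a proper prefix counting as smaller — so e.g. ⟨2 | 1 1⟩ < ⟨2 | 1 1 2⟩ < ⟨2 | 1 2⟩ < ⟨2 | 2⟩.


Δ(Σ) — 9 vertices, 17 min non-faces:

  • {0,4}:  v_{0} + v_{4} = 0 — sig = ⟨2 | 0⟩
  • {2,5}:  v_{2} + v_{5} = 0 — sig = ⟨2 | 0⟩
  • {3,7}:  v_{3} + v_{7} = 0 — sig = ⟨2 | 0⟩
  • {2,3}:  v_{2} + v_{3} = v_{8} — sig = ⟨2 | 1⟩
  • {5,8}:  v_{5} + v_{8} = v_{3} — sig = ⟨2 | 1⟩
  • {7,8}:  v_{7} + v_{8} = v_{2} — sig = ⟨2 | 1⟩
  • {0,1}:  v_{0} + v_{1} = v_{3} + v_{8} — sig = ⟨2 | 1 1⟩
  • {1,6}:  v_{1} + v_{6} = v_{2} + v_{8} — sig = ⟨2 | 1 1⟩
  • {1,7}:  v_{1} + v_{7} = v_{4} + v_{8} — sig = ⟨2 | 1 1⟩
  • {3,6}:  v_{3} + v_{6} = v_{0} + v_{2} — sig = ⟨2 | 1 1⟩
  • {4,6}:  v_{4} + v_{6} = v_{2} + v_{7} — sig = ⟨2 | 1 1⟩
  • {5,6}:  v_{5} + v_{6} = v_{0} + v_{7} — sig = ⟨2 | 1 1⟩
  • {1,2}:  v_{1} + v_{2} = v_{4} + 2·v_{8} — sig = ⟨2 | 1 2⟩
  • {1,5}:  v_{1} + v_{5} = 2·v_{3} + v_{4} — sig = ⟨2 | 1 2⟩
  • {6,8}:  v_{6} + v_{8} = v_{0} + 2·v_{2} — sig = ⟨2 | 1 2⟩
  • {0,2,7}:  v_{0} + v_{2} + v_{7} = v_{6} — sig = ⟨3 | 1⟩
  • {3,4,8}:  v_{3} + v_{4} + v_{8} = v_{1} — sig = ⟨3 | 1⟩

so the primitive-relation signature multiset is
    ⟨2 | 0⟩
    ⟨2 | 0⟩
    ⟨2 | 0⟩
    ⟨2 | 1⟩
    ⟨2 | 1⟩
    ⟨2 | 1⟩
    ⟨2 | 1 1⟩
    ⟨2 | 1 1⟩
    ⟨2 | 1 1⟩
    ⟨2 | 1 1⟩
    ⟨2 | 1 1⟩
    ⟨2 | 1 1⟩
    ⟨2 | 1 2⟩
    ⟨2 | 1 2⟩
    ⟨2 | 1 2⟩
    ⟨3 | 1⟩
    ⟨3 | 1⟩


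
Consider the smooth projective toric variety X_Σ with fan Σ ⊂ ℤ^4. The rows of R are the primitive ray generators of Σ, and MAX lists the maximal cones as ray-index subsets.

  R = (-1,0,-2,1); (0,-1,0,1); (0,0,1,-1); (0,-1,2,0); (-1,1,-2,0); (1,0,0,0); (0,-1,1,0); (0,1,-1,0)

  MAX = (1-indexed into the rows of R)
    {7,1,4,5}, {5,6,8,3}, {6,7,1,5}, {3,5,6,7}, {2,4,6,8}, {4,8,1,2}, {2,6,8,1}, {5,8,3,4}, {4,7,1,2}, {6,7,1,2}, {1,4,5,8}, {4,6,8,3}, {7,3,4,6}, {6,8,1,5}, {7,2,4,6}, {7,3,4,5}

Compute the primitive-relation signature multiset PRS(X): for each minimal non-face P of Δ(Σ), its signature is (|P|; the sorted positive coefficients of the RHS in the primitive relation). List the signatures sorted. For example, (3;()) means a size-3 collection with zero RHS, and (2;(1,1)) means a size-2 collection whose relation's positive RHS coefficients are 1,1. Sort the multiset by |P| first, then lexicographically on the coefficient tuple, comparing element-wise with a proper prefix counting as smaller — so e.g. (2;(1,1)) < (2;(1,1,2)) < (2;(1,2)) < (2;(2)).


The 6 primitive collections of Σ (r=8, n=4):

  P={7,8}:  v_{7} + v_{8} = 0  ⇒ sig = (2;())
  P={2,3}:  v_{2} + v_{3} = v_{7}  ⇒ sig = (2;(1))
  P={2,5}:  v_{2} + v_{5} = v_{1}  ⇒ sig = (2;(1))
  P={1,3}:  v_{1} + v_{3} = v_{5} + v_{7}  ⇒ sig = (2;(1,1))
  P={4,5,6}:  v_{4} + v_{5} + v_{6} = 0  ⇒ sig = (3;())
  P={1,4,6}:  v_{1} + v_{4} + v_{6} = v_{2}  ⇒ sig = (3;(1))

Sorted signature multiset PRS(X):
    (2;())
    (2;(1))
    (2;(1))
    (2;(1,1))
    (3;())
    (3;(1))


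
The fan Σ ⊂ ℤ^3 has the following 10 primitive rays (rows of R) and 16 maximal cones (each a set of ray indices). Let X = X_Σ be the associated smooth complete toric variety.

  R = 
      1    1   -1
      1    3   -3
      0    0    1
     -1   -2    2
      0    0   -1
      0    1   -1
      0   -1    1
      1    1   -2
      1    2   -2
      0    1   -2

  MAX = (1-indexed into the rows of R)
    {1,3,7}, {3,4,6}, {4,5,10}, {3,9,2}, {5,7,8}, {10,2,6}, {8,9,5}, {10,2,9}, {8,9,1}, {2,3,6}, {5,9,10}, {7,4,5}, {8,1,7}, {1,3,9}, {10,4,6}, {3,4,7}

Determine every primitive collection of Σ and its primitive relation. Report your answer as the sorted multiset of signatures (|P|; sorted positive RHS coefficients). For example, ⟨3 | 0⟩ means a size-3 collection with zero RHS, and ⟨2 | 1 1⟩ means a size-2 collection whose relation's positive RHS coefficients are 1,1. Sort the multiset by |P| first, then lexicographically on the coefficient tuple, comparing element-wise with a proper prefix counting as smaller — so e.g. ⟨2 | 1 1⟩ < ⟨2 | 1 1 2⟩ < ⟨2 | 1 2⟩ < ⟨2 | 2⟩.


Minimal non-faces — 21 found among 10 rays, 16 max cones:

  • {3,5}:  v_{3} + v_{5} = 0 ; sig = ⟨2 | 0⟩
  • {4,9}:  v_{4} + v_{9} = 0 ; sig = ⟨2 | 0⟩
  • {6,7}:  v_{6} + v_{7} = 0 ; sig = ⟨2 | 0⟩
  • {1,4}:  v_{1} + v_{4} = v_{7} ; sig = ⟨2 | 1⟩
  • {1,5}:  v_{1} + v_{5} = v_{8} ; sig = ⟨2 | 1⟩
  • {1,6}:  v_{1} + v_{6} = v_{9} ; sig = ⟨2 | 1⟩
  • {2,4}:  v_{2} + v_{4} = v_{6} ; sig = ⟨2 | 1⟩
  • {2,7}:  v_{2} + v_{7} = v_{9} ; sig = ⟨2 | 1⟩
  • {3,8}:  v_{3} + v_{8} = v_{1} ; sig = ⟨2 | 1⟩
  • {3,10}:  v_{3} + v_{10} = v_{6} ; sig = ⟨2 | 1⟩
  • {5,6}:  v_{5} + v_{6} = v_{10} ; sig = ⟨2 | 1⟩
  • {6,9}:  v_{6} + v_{9} = v_{2} ; sig = ⟨2 | 1⟩
  • {7,9}:  v_{7} + v_{9} = v_{1} ; sig = ⟨2 | 1⟩
  • {7,10}:  v_{7} + v_{10} = v_{5} ; sig = ⟨2 | 1⟩
  • {1,10}:  v_{1} + v_{10} = v_{5} + v_{9} ; sig = ⟨2 | 1 1⟩
  • {2,5}:  v_{2} + v_{5} = v_{9} + v_{10} ; sig = ⟨2 | 1 1⟩
  • {4,8}:  v_{4} + v_{8} = v_{5} + v_{7} ; sig = ⟨2 | 1 1⟩
  • {6,8}:  v_{6} + v_{8} = v_{5} + v_{9} ; sig = ⟨2 | 1 1⟩
  • {2,8}:  v_{2} + v_{8} = v_{5} + 2·v_{9} ; sig = ⟨2 | 1 2⟩
  • {8,10}:  v_{8} + v_{10} = 2·v_{5} + v_{9} ; sig = ⟨2 | 1 2⟩
  • {1,2}:  v_{1} + v_{2} = 2·v_{9} ; sig = ⟨2 | 2⟩

so the primitive-relation signature multiset is
[⟨2 | 0⟩, ⟨2 | 0⟩, ⟨2 | 0⟩, ⟨2 | 1⟩, ⟨2 | 1⟩, ⟨2 | 1⟩, ⟨2 | 1⟩, ⟨2 | 1⟩, ⟨2 | 1⟩, ⟨2 | 1⟩, ⟨2 | 1⟩, ⟨2 | 1⟩, ⟨2 | 1⟩, ⟨2 | 1⟩, ⟨2 | 1 1⟩, ⟨2 | 1 1⟩, ⟨2 | 1 1⟩, ⟨2 | 1 1⟩, ⟨2 | 1 2⟩, ⟨2 | 1 2⟩, ⟨2 | 2⟩]


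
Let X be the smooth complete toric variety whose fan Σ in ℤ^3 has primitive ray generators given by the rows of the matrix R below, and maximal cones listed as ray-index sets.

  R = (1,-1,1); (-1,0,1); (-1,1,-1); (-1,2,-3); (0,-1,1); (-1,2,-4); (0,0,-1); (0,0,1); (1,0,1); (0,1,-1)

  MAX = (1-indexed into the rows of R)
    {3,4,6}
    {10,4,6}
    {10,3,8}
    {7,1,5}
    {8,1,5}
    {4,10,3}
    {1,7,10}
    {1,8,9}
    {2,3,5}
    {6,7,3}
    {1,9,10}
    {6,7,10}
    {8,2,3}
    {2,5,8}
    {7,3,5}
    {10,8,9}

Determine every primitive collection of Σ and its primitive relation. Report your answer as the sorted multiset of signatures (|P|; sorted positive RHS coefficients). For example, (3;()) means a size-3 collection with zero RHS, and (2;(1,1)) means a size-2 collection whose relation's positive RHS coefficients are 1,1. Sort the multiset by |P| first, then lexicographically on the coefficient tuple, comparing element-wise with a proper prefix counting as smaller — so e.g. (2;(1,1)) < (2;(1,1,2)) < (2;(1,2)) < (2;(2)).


Minimal non-faces — 25 found among 10 rays, 16 max cones:

  • {1,3}:  v_{1} + v_{3} = 0 — sig = (2;())
  • {5,10}:  v_{5} + v_{10} = 0 — sig = (2;())
  • {7,8}:  v_{7} + v_{8} = 0 — sig = (2;())
  • {4,7}:  v_{4} + v_{7} = v_{6} — sig = (2;(1))
  • {6,8}:  v_{6} + v_{8} = v_{4} — sig = (2;(1))
  • {1,2}:  v_{1} + v_{2} = v_{5} + v_{8} — sig = (2;(1,1))
  • {1,4}:  v_{1} + v_{4} = v_{7} + v_{10} — sig = (2;(1,1))
  • {2,7}:  v_{2} + v_{7} = v_{3} + v_{5} — sig = (2;(1,1))
  • {2,10}:  v_{2} + v_{10} = v_{3} + v_{8} — sig = (2;(1,1))
  • {3,9}:  v_{3} + v_{9} = v_{8} + v_{10} — sig = (2;(1,1))
  • {4,5}:  v_{4} + v_{5} = v_{3} + v_{7} — sig = (2;(1,1))
  • {4,8}:  v_{4} + v_{8} = v_{3} + v_{10} — sig = (2;(1,1))
  • {5,9}:  v_{5} + v_{9} = v_{1} + v_{8} — sig = (2;(1,1))
  • {7,9}:  v_{7} + v_{9} = v_{1} + v_{10} — sig = (2;(1,1))
  • {1,6}:  v_{1} + v_{6} = 2·v_{7} + v_{10} — sig = (2;(1,2))
  • {2,6}:  v_{2} + v_{6} = 2·v_{3} + v_{7} — sig = (2;(1,2))
  • {5,6}:  v_{5} + v_{6} = v_{3} + 2·v_{7} — sig = (2;(1,2))
  • {6,9}:  v_{6} + v_{9} = v_{7} + 2·v_{10} — sig = (2;(1,2))
  • {2,4}:  v_{2} + v_{4} = 2·v_{3} — sig = (2;(2))
  • {2,9}:  v_{2} + v_{9} = 2·v_{8} — sig = (2;(2))
  • {4,9}:  v_{4} + v_{9} = 2·v_{10} — sig = (2;(2))
  • {1,8,10}:  v_{1} + v_{8} + v_{10} = v_{9} — sig = (3;(1))
  • {3,5,8}:  v_{3} + v_{5} + v_{8} = v_{2} — sig = (3;(1))
  • {3,7,10}:  v_{3} + v_{7} + v_{10} = v_{4} — sig = (3;(1))
  • {3,6,10}:  v_{3} + v_{6} + v_{10} = 2·v_{4} — sig = (3;(2))

Hence PRS(X_Σ) =
    |P|=2: 21 collections, coeffs (), (), (), (1), (1), (1,1), (1,1), (1,1), (1,1), (1,1), (1,1), (1,1), (1,1), (1,1), (1,2), (1,2), (1,2), (1,2), (2), (2), (2)
    |P|=3: 4 collections, coeffs (1), (1), (1), (2)


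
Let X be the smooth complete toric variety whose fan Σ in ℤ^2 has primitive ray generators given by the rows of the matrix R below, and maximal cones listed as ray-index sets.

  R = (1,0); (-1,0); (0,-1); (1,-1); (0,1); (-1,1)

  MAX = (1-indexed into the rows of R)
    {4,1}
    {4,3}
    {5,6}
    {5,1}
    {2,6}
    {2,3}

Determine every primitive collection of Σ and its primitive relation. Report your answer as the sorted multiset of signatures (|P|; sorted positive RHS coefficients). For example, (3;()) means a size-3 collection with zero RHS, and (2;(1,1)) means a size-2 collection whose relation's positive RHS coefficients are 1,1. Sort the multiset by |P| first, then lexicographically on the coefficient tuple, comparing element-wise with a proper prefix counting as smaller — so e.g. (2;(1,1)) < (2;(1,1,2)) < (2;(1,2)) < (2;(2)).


Primitive collections (9):

  P={1,2}:  v_{1} + v_{2} = 0  →  sig = (2;())
  P={3,5}:  v_{3} + v_{5} = 0  →  sig = (2;())
  P={4,6}:  v_{4} + v_{6} = 0  →  sig = (2;())
  P={1,3}:  v_{1} + v_{3} = v_{4}  →  sig = (2;(1))
  P={1,6}:  v_{1} + v_{6} = v_{5}  →  sig = (2;(1))
  P={2,4}:  v_{2} + v_{4} = v_{3}  →  sig = (2;(1))
  P={2,5}:  v_{2} + v_{5} = v_{6}  →  sig = (2;(1))
  P={3,6}:  v_{3} + v_{6} = v_{2}  →  sig = (2;(1))
  P={4,5}:  v_{4} + v_{5} = v_{1}  →  sig = (2;(1))

Sorted signature multiset PRS(X):
[(2;()), (2;()), (2;()), (2;(1)), (2;(1)), (2;(1)), (2;(1)), (2;(1)), (2;(1))]


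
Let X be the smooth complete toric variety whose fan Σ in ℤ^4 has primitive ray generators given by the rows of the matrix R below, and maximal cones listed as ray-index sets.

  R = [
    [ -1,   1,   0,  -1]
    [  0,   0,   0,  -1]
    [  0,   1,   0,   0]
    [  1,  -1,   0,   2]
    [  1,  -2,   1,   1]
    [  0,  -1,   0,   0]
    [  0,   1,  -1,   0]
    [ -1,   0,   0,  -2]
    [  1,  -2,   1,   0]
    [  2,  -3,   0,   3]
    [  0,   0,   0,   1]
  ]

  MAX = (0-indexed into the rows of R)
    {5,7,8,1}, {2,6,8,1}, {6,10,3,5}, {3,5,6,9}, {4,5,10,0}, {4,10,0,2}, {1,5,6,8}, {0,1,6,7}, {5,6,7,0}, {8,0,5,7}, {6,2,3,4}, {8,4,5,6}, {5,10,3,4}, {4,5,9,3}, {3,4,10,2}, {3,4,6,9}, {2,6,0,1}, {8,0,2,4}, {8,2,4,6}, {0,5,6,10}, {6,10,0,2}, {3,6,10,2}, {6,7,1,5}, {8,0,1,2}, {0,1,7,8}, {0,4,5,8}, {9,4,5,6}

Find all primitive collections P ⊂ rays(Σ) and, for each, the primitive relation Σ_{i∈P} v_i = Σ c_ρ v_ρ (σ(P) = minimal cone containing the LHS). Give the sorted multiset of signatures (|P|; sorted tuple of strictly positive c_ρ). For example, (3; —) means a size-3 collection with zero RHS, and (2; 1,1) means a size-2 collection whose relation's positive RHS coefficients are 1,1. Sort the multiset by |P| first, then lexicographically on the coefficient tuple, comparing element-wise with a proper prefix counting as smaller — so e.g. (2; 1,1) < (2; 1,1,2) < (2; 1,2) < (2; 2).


23 collections generate NE(X_Σ); each relation:

  • {1,10}:  v_{1} + v_{10} = 0  so sig = (2; —)
  • {2,5}:  v_{2} + v_{5} = 0  so sig = (2; —)
  • {0,3}:  v_{0} + v_{3} = v_{10}  so sig = (2; 1)
  • {1,4}:  v_{1} + v_{4} = v_{8}  so sig = (2; 1)
  • {3,7}:  v_{3} + v_{7} = v_{5}  so sig = (2; 1)
  • {8,10}:  v_{8} + v_{10} = v_{4}  so sig = (2; 1)
  • {0,9}:  v_{0} + v_{9} = v_{3} + v_{5}  so sig = (2; 1,1)
  • {1,3}:  v_{1} + v_{3} = v_{4} + v_{6}  so sig = (2; 1,1)
  • {2,7}:  v_{2} + v_{7} = v_{0} + v_{1}  so sig = (2; 1,1)
  • {7,10}:  v_{7} + v_{10} = v_{0} + v_{5}  so sig = (2; 1,1)
  • {2,9}:  v_{2} + v_{9} = v_{3} + v_{4} + v_{6}  so sig = (2; 1,1,1)
  • {4,7}:  v_{4} + v_{7} = v_{0} + v_{5} + v_{8}  so sig = (2; 1,1,1)
  • {7,9}:  v_{7} + v_{9} = v_{4} + 2·v_{5} + v_{6}  so sig = (2; 1,1,2)
  • {3,8}:  v_{3} + v_{8} = 2·v_{4} + v_{6}  so sig = (2; 1,2)
  • {9,10}:  v_{9} + v_{10} = 2·v_{3} + v_{5}  so sig = (2; 1,2)
  • {1,9}:  v_{1} + v_{9} = 2·v_{4} + v_{5} + 2·v_{6}  so sig = (2; 1,2,2)
  • {8,9}:  v_{8} + v_{9} = 3·v_{4} + v_{5} + 2·v_{6}  so sig = (2; 1,2,3)
  • {0,4,6}:  v_{0} + v_{4} + v_{6} = 0  so sig = (3; —)
  • {0,1,5}:  v_{0} + v_{1} + v_{5} = v_{7}  so sig = (3; 1)
  • {0,6,8}:  v_{0} + v_{6} + v_{8} = v_{1}  so sig = (3; 1)
  • {4,6,10}:  v_{4} + v_{6} + v_{10} = v_{3}  so sig = (3; 1)
  • {6,7,8}:  v_{6} + v_{7} + v_{8} = 2·v_{1} + v_{5}  so sig = (3; 1,2)
  • {3,4,5,6}:  v_{3} + v_{4} + v_{5} + v_{6} = v_{9}  so sig = (4; 1)

Hence PRS(X_Σ) =
[(2; —), (2; —), (2; 1), (2; 1), (2; 1), (2; 1), (2; 1,1), (2; 1,1), (2; 1,1), (2; 1,1), (2; 1,1,1), (2; 1,1,1), (2; 1,1,2), (2; 1,2), (2; 1,2), (2; 1,2,2), (2; 1,2,3), (3; —), (3; 1), (3; 1), (3; 1), (3; 1,2), (4; 1)]


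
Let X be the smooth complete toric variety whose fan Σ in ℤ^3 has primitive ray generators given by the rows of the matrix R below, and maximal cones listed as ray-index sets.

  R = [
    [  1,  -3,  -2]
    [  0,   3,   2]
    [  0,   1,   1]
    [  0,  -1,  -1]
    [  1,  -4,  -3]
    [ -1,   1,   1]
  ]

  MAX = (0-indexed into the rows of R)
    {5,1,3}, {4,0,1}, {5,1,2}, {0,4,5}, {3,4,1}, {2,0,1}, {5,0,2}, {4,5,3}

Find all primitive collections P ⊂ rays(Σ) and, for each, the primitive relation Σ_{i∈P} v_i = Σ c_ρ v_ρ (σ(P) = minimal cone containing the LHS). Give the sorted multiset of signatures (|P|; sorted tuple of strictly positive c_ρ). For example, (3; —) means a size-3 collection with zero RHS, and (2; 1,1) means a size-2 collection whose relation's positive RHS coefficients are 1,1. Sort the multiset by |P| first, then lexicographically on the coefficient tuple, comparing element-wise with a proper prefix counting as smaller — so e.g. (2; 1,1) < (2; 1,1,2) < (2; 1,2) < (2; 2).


5 collections generate NE(X_Σ); each relation:

  P={2,3}:  v_{2} + v_{3} = 0 — sig = (2; —)
  P={0,3}:  v_{0} + v_{3} = v_{4} — sig = (2; 1)
  P={2,4}:  v_{2} + v_{4} = v_{0} — sig = (2; 1)
  P={1,4,5}:  v_{1} + v_{4} + v_{5} = 0 — sig = (3; —)
  P={0,1,5}:  v_{0} + v_{1} + v_{5} = v_{2} — sig = (3; 1)

Sorted signature multiset PRS(X):
    (2; —)
    (2; 1)
    (2; 1)
    (3; —)
    (3; 1)


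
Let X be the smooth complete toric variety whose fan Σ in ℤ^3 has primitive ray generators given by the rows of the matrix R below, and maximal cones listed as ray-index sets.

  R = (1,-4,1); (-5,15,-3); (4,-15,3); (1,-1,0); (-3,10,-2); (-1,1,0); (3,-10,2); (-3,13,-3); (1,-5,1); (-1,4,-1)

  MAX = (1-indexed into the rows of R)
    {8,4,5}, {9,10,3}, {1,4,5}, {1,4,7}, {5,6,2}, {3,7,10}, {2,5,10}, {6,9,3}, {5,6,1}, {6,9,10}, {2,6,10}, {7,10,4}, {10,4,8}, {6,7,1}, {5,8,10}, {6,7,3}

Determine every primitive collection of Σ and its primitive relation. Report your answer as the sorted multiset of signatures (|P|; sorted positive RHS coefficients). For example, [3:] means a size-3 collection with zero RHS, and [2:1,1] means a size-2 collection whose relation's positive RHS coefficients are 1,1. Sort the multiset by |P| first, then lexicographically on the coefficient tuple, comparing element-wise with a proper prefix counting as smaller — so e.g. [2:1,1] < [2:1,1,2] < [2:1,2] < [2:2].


|primitive collections| = 25. Relations:

  • {1,10}:  v_{1} + v_{10} = 0  ⇒ sig = [2:]
  • {4,6}:  v_{4} + v_{6} = 0  ⇒ sig = [2:]
  • {5,7}:  v_{5} + v_{7} = 0  ⇒ sig = [2:]
  • {3,5}:  v_{3} + v_{5} = v_{9}  ⇒ sig = [2:1]
  • {7,9}:  v_{7} + v_{9} = v_{3}  ⇒ sig = [2:1]
  • {1,2}:  v_{1} + v_{2} = v_{5} + v_{6}  ⇒ sig = [2:1,1]
  • {1,8}:  v_{1} + v_{8} = v_{4} + v_{5}  ⇒ sig = [2:1,1]
  • {1,9}:  v_{1} + v_{9} = v_{6} + v_{7}  ⇒ sig = [2:1,1]
  • {2,4}:  v_{2} + v_{4} = v_{5} + v_{10}  ⇒ sig = [2:1,1]
  • {2,7}:  v_{2} + v_{7} = v_{6} + v_{10}  ⇒ sig = [2:1,1]
  • {4,9}:  v_{4} + v_{9} = v_{7} + v_{10}  ⇒ sig = [2:1,1]
  • {5,9}:  v_{5} + v_{9} = v_{6} + v_{10}  ⇒ sig = [2:1,1]
  • {6,8}:  v_{6} + v_{8} = v_{5} + v_{10}  ⇒ sig = [2:1,1]
  • {7,8}:  v_{7} + v_{8} = v_{4} + v_{10}  ⇒ sig = [2:1,1]
  • {2,3}:  v_{2} + v_{3} = v_{6} + v_{9} + v_{10}  ⇒ sig = [2:1,1,1]
  • {1,3}:  v_{1} + v_{3} = v_{6} + 2·v_{7}  ⇒ sig = [2:1,2]
  • {3,4}:  v_{3} + v_{4} = 2·v_{7} + v_{10}  ⇒ sig = [2:1,2]
  • {3,8}:  v_{3} + v_{8} = v_{7} + 2·v_{10}  ⇒ sig = [2:1,2]
  • {8,9}:  v_{8} + v_{9} = 2·v_{10}  ⇒ sig = [2:2]
  • {2,8}:  v_{2} + v_{8} = 2·v_{5} + 2·v_{10}  ⇒ sig = [2:2,2]
  • {2,9}:  v_{2} + v_{9} = 2·v_{6} + 2·v_{10}  ⇒ sig = [2:2,2]
  • {4,5,10}:  v_{4} + v_{5} + v_{10} = v_{8}  ⇒ sig = [3:1]
  • {5,6,10}:  v_{5} + v_{6} + v_{10} = v_{2}  ⇒ sig = [3:1]
  • {6,7,10}:  v_{6} + v_{7} + v_{10} = v_{9}  ⇒ sig = [3:1]
  • {3,6,10}:  v_{3} + v_{6} + v_{10} = 2·v_{9}  ⇒ sig = [3:2]

Signatures (|P|; sorted positive RHS coefficients), sorted:
{ [2:] ×3,  [2:1] ×2,  [2:1,1] ×9,  [2:1,1,1],  [2:1,2] ×3,  [2:2],  [2:2,2] ×2,  [3:1] ×3,  [3:2] }
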